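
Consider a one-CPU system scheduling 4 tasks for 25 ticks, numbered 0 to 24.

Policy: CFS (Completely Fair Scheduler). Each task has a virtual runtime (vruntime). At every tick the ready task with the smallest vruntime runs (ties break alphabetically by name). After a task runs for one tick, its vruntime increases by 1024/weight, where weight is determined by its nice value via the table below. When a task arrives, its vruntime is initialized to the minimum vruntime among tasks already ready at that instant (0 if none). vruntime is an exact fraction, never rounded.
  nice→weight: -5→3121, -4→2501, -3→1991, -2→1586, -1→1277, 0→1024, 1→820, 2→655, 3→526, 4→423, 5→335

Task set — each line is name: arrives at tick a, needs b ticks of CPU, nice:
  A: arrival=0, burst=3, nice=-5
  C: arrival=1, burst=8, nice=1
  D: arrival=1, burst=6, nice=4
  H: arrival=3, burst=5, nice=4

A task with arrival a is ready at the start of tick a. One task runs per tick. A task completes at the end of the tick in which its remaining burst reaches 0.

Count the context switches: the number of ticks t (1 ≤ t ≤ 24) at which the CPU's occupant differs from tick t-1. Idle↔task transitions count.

t=0: vr[A=0] → run A
t=1: vr[A=1024/3121 C=1024/3121 D=1024/3121] → run A
t=2: vr[A=2048/3121 C=1024/3121 D=1024/3121] → run C
t=3: vr[A=2048/3121 C=1008896/639805 D=1024/3121 H=1024/3121] → run D
t=4: vr[A=2048/3121 C=1008896/639805 D=3629056/1320183 H=1024/3121] → run H
t=5: vr[A=2048/3121 C=1008896/639805 D=3629056/1320183 H=3629056/1320183] → run A
t=6: vr[C=1008896/639805 D=3629056/1320183 H=3629056/1320183] → run C
t=7: vr[C=1807872/639805 D=3629056/1320183 H=3629056/1320183] → run D
t=8: vr[C=1807872/639805 D=6824960/1320183 H=3629056/1320183] → run H
t=9: vr[C=1807872/639805 D=6824960/1320183 H=6824960/1320183] → run C
t=10: vr[C=2606848/639805 D=6824960/1320183 H=6824960/1320183] → run C
t=11: vr[C=3405824/639805 D=6824960/1320183 H=6824960/1320183] → run D
t=12: vr[C=3405824/639805 D=3340288/440061 H=6824960/1320183] → run H
t=13: vr[C=3405824/639805 D=3340288/440061 H=3340288/440061] → run C
t=14: vr[C=840960/127961 D=3340288/440061 H=3340288/440061] → run C
t=15: vr[C=5003776/639805 D=3340288/440061 H=3340288/440061] → run D
t=16: vr[C=5003776/639805 D=13216768/1320183 H=3340288/440061] → run H
t=17: vr[C=5003776/639805 D=13216768/1320183 H=13216768/1320183] → run C
t=18: vr[C=5802752/639805 D=13216768/1320183 H=13216768/1320183] → run C
t=19: vr[D=13216768/1320183 H=13216768/1320183] → run D
t=20: vr[D=16412672/1320183 H=13216768/1320183] → run H
t=21: vr[D=16412672/1320183] → run D
t=22: (idle)
t=23: (idle)
t=24: (idle)

context switches = 18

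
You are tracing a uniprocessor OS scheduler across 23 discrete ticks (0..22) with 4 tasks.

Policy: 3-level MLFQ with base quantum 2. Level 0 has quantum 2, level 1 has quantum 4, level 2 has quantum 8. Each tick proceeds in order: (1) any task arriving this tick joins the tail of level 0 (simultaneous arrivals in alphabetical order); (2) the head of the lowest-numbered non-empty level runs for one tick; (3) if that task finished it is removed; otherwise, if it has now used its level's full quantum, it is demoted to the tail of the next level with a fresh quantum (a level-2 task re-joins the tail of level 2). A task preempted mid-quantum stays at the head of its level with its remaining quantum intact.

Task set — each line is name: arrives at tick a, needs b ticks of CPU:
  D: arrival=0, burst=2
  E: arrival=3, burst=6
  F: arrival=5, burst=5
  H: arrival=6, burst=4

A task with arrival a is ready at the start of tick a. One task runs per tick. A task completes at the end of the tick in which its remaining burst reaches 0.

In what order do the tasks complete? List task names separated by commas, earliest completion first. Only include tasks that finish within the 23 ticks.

completion order = D, E, F, H

t=0: L0/L1/L2 = D/-/- → run D
t=1: L0/L1/L2 = D/-/- → run D
t=2: (idle)
t=3: L0/L1/L2 = E/-/- → run E
t=4: L0/L1/L2 = E/-/- → run E
t=5: L0/L1/L2 = F/E/- → run F
t=6: L0/L1/L2 = FH/E/- → run F
t=7: L0/L1/L2 = H/EF/- → run H
t=8: L0/L1/L2 = H/EF/- → run H
t=9: L0/L1/L2 = -/EFH/- → run E
t=10: L0/L1/L2 = -/EFH/- → run E
t=11: L0/L1/L2 = -/EFH/- → run E
t=12: L0/L1/L2 = -/EFH/- → run E
t=13: L0/L1/L2 = -/FH/- → run F
t=14: L0/L1/L2 = -/FH/- → run F
t=15: L0/L1/L2 = -/FH/- → run F
t=16: L0/L1/L2 = -/H/- → run H
t=17: L0/L1/L2 = -/H/- → run H
t=18: (idle)
t=19: (idle)
t=20: (idle)
t=21: (idle)
t=22: (idle)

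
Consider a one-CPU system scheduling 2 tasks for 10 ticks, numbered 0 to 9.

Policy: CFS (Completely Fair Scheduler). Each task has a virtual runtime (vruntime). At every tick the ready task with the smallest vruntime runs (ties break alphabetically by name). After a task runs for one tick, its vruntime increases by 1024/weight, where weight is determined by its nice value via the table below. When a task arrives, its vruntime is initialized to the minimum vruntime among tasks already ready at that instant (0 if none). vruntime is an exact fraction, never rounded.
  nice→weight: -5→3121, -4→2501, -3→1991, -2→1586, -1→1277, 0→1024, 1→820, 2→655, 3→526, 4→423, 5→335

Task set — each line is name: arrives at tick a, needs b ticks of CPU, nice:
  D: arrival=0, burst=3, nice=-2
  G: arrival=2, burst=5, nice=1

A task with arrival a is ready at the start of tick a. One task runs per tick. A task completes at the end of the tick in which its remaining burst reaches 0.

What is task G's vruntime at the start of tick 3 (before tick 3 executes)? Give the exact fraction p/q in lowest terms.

vruntime(G, start of tick 3) = 1024/793

t=0: vr[D=0] → run D
t=1: vr[D=512/793] → run D
t=2: vr[D=1024/793 G=1024/793] → run D
t=3: vr[G=1024/793] → run G
t=4: vr[G=412928/162565] → run G
t=5: vr[G=615936/162565] → run G
t=6: vr[G=818944/162565] → run G
t=7: vr[G=1021952/162565] → run G
t=8: (idle)
t=9: (idle)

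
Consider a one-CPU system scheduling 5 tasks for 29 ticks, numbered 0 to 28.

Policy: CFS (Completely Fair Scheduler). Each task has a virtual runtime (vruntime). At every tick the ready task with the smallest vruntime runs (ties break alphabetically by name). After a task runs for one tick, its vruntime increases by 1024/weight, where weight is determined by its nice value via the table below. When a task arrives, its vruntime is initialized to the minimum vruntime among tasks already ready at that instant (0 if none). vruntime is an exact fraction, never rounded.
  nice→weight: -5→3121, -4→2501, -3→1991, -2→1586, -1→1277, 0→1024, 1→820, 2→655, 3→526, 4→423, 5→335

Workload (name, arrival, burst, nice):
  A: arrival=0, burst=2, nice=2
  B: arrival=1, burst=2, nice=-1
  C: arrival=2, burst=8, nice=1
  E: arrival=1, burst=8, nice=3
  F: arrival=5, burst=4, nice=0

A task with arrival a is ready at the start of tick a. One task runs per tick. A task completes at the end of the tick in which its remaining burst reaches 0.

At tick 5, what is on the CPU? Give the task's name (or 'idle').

running at tick 5 = B

t=0: vr[A=0] → run A
t=1: vr[A=1024/655 B=1024/655 E=1024/655] → run A
t=2: vr[B=1024/655 C=1024/655 E=1024/655] → run B
t=3: vr[B=1978368/836435 C=1024/655 E=1024/655] → run C
t=4: vr[B=1978368/836435 C=15104/5371 E=1024/655] → run E
t=5: vr[B=1978368/836435 C=15104/5371 E=604672/172265 F=1978368/836435] → run B
t=6: vr[C=15104/5371 E=604672/172265 F=1978368/836435] → run F
t=7: vr[C=15104/5371 E=604672/172265 F=2814803/836435] → run C
t=8: vr[C=109056/26855 E=604672/172265 F=2814803/836435] → run F
t=9: vr[C=109056/26855 E=604672/172265 F=3651238/836435] → run E
t=10: vr[C=109056/26855 E=940032/172265 F=3651238/836435] → run C
t=11: vr[C=142592/26855 E=940032/172265 F=3651238/836435] → run F
t=12: vr[C=142592/26855 E=940032/172265 F=4487673/836435] → run C
t=13: vr[C=176128/26855 E=940032/172265 F=4487673/836435] → run F
t=14: vr[C=176128/26855 E=940032/172265] → run E
t=15: vr[C=176128/26855 E=1275392/172265] → run C
t=16: vr[C=209664/26855 E=1275392/172265] → run E
t=17: vr[C=209664/26855 E=1610752/172265] → run C
t=18: vr[C=48640/5371 E=1610752/172265] → run C
t=19: vr[C=276736/26855 E=1610752/172265] → run E
t=20: vr[C=276736/26855 E=1946112/172265] → run C
t=21: vr[E=1946112/172265] → run E
t=22: vr[E=2281472/172265] → run E
t=23: vr[E=2616832/172265] → run E
t=24: (idle)
t=25: (idle)
t=26: (idle)
t=27: (idle)
t=28: (idle)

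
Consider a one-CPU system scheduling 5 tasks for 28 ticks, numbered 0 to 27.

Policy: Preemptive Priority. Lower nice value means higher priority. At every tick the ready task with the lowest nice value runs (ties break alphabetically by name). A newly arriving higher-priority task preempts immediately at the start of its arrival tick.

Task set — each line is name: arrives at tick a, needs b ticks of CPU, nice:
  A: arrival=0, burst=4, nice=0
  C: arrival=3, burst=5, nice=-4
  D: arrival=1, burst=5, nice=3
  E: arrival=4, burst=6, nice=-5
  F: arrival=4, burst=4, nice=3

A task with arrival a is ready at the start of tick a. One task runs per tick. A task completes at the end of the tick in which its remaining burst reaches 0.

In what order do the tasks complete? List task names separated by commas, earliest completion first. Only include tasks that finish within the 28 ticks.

completion order = E, C, A, D, F

t=0: ready={A} → run A
t=1: ready={A,D} → run A
t=2: ready={A,D} → run A
t=3: ready={A,C,D} → run C
t=4: ready={A,C,D,E,F} → run E
t=5: ready={A,C,D,E,F} → run E
t=6: ready={A,C,D,E,F} → run E
t=7: ready={A,C,D,E,F} → run E
t=8: ready={A,C,D,E,F} → run E
t=9: ready={A,C,D,E,F} → run E
t=10: ready={A,C,D,F} → run C
t=11: ready={A,C,D,F} → run C
t=12: ready={A,C,D,F} → run C
t=13: ready={A,C,D,F} → run C
t=14: ready={A,D,F} → run A
t=15: ready={D,F} → run D
t=16: ready={D,F} → run D
t=17: ready={D,F} → run D
t=18: ready={D,F} → run D
t=19: ready={D,F} → run D
t=20: ready={F} → run F
t=21: ready={F} → run F
t=22: ready={F} → run F
t=23: ready={F} → run F
t=24: (idle)
t=25: (idle)
t=26: (idle)
t=27: (idle)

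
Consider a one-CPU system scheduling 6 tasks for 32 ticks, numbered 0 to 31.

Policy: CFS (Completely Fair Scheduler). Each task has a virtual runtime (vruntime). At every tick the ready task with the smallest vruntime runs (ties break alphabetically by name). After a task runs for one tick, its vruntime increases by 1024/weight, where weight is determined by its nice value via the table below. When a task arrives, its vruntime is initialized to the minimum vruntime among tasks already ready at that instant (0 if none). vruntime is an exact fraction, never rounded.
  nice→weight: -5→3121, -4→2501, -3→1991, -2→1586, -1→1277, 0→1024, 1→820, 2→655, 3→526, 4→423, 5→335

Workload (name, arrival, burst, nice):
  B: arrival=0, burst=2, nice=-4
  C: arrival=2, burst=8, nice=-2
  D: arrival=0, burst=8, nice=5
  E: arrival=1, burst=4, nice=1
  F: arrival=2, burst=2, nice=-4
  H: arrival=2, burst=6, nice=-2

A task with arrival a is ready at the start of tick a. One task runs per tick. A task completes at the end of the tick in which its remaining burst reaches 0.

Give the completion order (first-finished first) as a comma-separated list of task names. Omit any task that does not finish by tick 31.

t=0: vr[B=0 D=0] → run B
t=1: vr[B=1024/2501 D=0 E=0] → run D
t=2: vr[B=1024/2501 C=0 D=1024/335 E=0 F=0 H=0] → run C
t=3: vr[B=1024/2501 C=512/793 D=1024/335 E=0 F=0 H=0] → run E
t=4: vr[B=1024/2501 C=512/793 D=1024/335 E=256/205 F=0 H=0] → run F
t=5: vr[B=1024/2501 C=512/793 D=1024/335 E=256/205 F=1024/2501 H=0] → run H
t=6: vr[B=1024/2501 C=512/793 D=1024/335 E=256/205 F=1024/2501 H=512/793] → run B
t=7: vr[C=512/793 D=1024/335 E=256/205 F=1024/2501 H=512/793] → run F
t=8: vr[C=512/793 D=1024/335 E=256/205 H=512/793] → run C
t=9: vr[C=1024/793 D=1024/335 E=256/205 H=512/793] → run H
t=10: vr[C=1024/793 D=1024/335 E=256/205 H=1024/793] → run E
t=11: vr[C=1024/793 D=1024/335 E=512/205 H=1024/793] → run C
t=12: vr[C=1536/793 D=1024/335 E=512/205 H=1024/793] → run H
t=13: vr[C=1536/793 D=1024/335 E=512/205 H=1536/793] → run C
t=14: vr[C=2048/793 D=1024/335 E=512/205 H=1536/793] → run H
t=15: vr[C=2048/793 D=1024/335 E=512/205 H=2048/793] → run E
t=16: vr[C=2048/793 D=1024/335 E=768/205 H=2048/793] → run C
t=17: vr[C=2560/793 D=1024/335 E=768/205 H=2048/793] → run H
t=18: vr[C=2560/793 D=1024/335 E=768/205 H=2560/793] → run D
t=19: vr[C=2560/793 D=2048/335 E=768/205 H=2560/793] → run C
t=20: vr[C=3072/793 D=2048/335 E=768/205 H=2560/793] → run H
t=21: vr[C=3072/793 D=2048/335 E=768/205] → run E
t=22: vr[C=3072/793 D=2048/335] → run C
t=23: vr[C=3584/793 D=2048/335] → run C
t=24: vr[D=2048/335] → run D
t=25: vr[D=3072/335] → run D
t=26: vr[D=4096/335] → run D
t=27: vr[D=1024/67] → run D
t=28: vr[D=6144/335] → run D
t=29: vr[D=7168/335] → run D
t=30: (idle)
t=31: (idle)

completion order = B, F, H, E, C, D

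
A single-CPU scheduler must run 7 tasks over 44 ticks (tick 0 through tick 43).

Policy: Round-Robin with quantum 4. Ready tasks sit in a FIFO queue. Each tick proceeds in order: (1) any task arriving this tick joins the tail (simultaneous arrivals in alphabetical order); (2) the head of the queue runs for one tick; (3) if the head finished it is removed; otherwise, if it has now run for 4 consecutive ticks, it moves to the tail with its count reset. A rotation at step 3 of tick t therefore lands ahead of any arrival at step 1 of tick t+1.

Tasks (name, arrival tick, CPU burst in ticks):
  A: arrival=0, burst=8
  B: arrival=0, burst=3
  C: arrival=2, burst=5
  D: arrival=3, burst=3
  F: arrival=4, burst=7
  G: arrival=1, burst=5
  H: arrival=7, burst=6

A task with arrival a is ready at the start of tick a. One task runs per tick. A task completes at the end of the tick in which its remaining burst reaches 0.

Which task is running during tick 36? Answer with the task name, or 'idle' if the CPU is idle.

running at tick 36 = H

t=0: queue=[A,B] q_used=0 → run A
t=1: queue=[A,B,G] q_used=1 → run A
t=2: queue=[A,B,G,C] q_used=2 → run A
t=3: queue=[A,B,G,C,D] q_used=3 → run A
t=4: queue=[B,G,C,D,A,F] q_used=0 → run B
t=5: queue=[B,G,C,D,A,F] q_used=1 → run B
t=6: queue=[B,G,C,D,A,F] q_used=2 → run B
t=7: queue=[G,C,D,A,F,H] q_used=0 → run G
t=8: queue=[G,C,D,A,F,H] q_used=1 → run G
t=9: queue=[G,C,D,A,F,H] q_used=2 → run G
t=10: queue=[G,C,D,A,F,H] q_used=3 → run G
t=11: queue=[C,D,A,F,H,G] q_used=0 → run C
t=12: queue=[C,D,A,F,H,G] q_used=1 → run C
t=13: queue=[C,D,A,F,H,G] q_used=2 → run C
t=14: queue=[C,D,A,F,H,G] q_used=3 → run C
t=15: queue=[D,A,F,H,G,C] q_used=0 → run D
t=16: queue=[D,A,F,H,G,C] q_used=1 → run D
t=17: queue=[D,A,F,H,G,C] q_used=2 → run D
t=18: queue=[A,F,H,G,C] q_used=0 → run A
t=19: queue=[A,F,H,G,C] q_used=1 → run A
t=20: queue=[A,F,H,G,C] q_used=2 → run A
t=21: queue=[A,F,H,G,C] q_used=3 → run A
t=22: queue=[F,H,G,C] q_used=0 → run F
t=23: queue=[F,H,G,C] q_used=1 → run F
t=24: queue=[F,H,G,C] q_used=2 → run F
t=25: queue=[F,H,G,C] q_used=3 → run F
t=26: queue=[H,G,C,F] q_used=0 → run H
t=27: queue=[H,G,C,F] q_used=1 → run H
t=28: queue=[H,G,C,F] q_used=2 → run H
t=29: queue=[H,G,C,F] q_used=3 → run H
t=30: queue=[G,C,F,H] q_used=0 → run G
t=31: queue=[C,F,H] q_used=0 → run C
t=32: queue=[F,H] q_used=0 → run F
t=33: queue=[F,H] q_used=1 → run F
t=34: queue=[F,H] q_used=2 → run F
t=35: queue=[H] q_used=0 → run H
t=36: queue=[H] q_used=1 → run H
t=37: (idle)
t=38: (idle)
t=39: (idle)
t=40: (idle)
t=41: (idle)
t=42: (idle)
t=43: (idle)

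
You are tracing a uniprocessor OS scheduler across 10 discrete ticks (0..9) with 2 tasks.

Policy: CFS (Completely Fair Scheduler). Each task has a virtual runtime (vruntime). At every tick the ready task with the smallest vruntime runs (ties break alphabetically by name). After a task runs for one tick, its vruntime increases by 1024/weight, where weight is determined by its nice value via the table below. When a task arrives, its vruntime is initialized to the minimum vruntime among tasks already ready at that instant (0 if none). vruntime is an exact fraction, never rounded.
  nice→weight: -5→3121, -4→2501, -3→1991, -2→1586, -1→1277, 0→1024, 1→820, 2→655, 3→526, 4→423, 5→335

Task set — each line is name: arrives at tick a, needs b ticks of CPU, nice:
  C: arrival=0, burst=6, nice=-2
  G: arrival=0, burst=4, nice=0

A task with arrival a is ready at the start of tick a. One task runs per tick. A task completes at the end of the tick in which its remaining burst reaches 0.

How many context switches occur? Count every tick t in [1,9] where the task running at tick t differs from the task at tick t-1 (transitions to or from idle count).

context switches = 8

t=0: vr[C=0 G=0] → run C
t=1: vr[C=512/793 G=0] → run G
t=2: vr[C=512/793 G=1] → run C
t=3: vr[C=1024/793 G=1] → run G
t=4: vr[C=1024/793 G=2] → run C
t=5: vr[C=1536/793 G=2] → run C
t=6: vr[C=2048/793 G=2] → run G
t=7: vr[C=2048/793 G=3] → run C
t=8: vr[C=2560/793 G=3] → run G
t=9: vr[C=2560/793] → run C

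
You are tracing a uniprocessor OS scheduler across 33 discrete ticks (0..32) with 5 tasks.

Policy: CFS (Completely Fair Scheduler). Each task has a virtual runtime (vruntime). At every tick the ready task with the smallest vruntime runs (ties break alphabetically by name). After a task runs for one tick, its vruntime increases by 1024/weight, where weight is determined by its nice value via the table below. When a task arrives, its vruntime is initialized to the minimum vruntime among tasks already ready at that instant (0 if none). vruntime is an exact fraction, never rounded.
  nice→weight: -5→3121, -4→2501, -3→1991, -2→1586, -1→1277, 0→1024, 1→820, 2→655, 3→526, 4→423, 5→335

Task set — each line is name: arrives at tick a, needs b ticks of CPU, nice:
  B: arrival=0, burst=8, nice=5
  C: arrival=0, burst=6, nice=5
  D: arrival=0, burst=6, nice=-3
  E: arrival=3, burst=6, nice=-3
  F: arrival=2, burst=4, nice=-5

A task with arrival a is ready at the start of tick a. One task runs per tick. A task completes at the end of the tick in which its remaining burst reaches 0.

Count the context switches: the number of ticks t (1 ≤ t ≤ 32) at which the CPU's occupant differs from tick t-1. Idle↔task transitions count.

t=0: vr[B=0 C=0 D=0] → run B
t=1: vr[B=1024/335 C=0 D=0] → run C
t=2: vr[B=1024/335 C=1024/335 D=0 F=0] → run D
t=3: vr[B=1024/335 C=1024/335 D=1024/1991 E=0 F=0] → run E
t=4: vr[B=1024/335 C=1024/335 D=1024/1991 E=1024/1991 F=0] → run F
t=5: vr[B=1024/335 C=1024/335 D=1024/1991 E=1024/1991 F=1024/3121] → run F
t=6: vr[B=1024/335 C=1024/335 D=1024/1991 E=1024/1991 F=2048/3121] → run D
t=7: vr[B=1024/335 C=1024/335 D=2048/1991 E=1024/1991 F=2048/3121] → run E
t=8: vr[B=1024/335 C=1024/335 D=2048/1991 E=2048/1991 F=2048/3121] → run F
t=9: vr[B=1024/335 C=1024/335 D=2048/1991 E=2048/1991 F=3072/3121] → run F
t=10: vr[B=1024/335 C=1024/335 D=2048/1991 E=2048/1991] → run D
t=11: vr[B=1024/335 C=1024/335 D=3072/1991 E=2048/1991] → run E
t=12: vr[B=1024/335 C=1024/335 D=3072/1991 E=3072/1991] → run D
t=13: vr[B=1024/335 C=1024/335 D=4096/1991 E=3072/1991] → run E
t=14: vr[B=1024/335 C=1024/335 D=4096/1991 E=4096/1991] → run D
t=15: vr[B=1024/335 C=1024/335 D=5120/1991 E=4096/1991] → run E
t=16: vr[B=1024/335 C=1024/335 D=5120/1991 E=5120/1991] → run D
t=17: vr[B=1024/335 C=1024/335 E=5120/1991] → run E
t=18: vr[B=1024/335 C=1024/335] → run B
t=19: vr[B=2048/335 C=1024/335] → run C
t=20: vr[B=2048/335 C=2048/335] → run B
t=21: vr[B=3072/335 C=2048/335] → run C
t=22: vr[B=3072/335 C=3072/335] → run B
t=23: vr[B=4096/335 C=3072/335] → run C
t=24: vr[B=4096/335 C=4096/335] → run B
t=25: vr[B=1024/67 C=4096/335] → run C
t=26: vr[B=1024/67 C=1024/67] → run B
t=27: vr[B=6144/335 C=1024/67] → run C
t=28: vr[B=6144/335] → run B
t=29: vr[B=7168/335] → run B
t=30: (idle)
t=31: (idle)
t=32: (idle)

context switches = 27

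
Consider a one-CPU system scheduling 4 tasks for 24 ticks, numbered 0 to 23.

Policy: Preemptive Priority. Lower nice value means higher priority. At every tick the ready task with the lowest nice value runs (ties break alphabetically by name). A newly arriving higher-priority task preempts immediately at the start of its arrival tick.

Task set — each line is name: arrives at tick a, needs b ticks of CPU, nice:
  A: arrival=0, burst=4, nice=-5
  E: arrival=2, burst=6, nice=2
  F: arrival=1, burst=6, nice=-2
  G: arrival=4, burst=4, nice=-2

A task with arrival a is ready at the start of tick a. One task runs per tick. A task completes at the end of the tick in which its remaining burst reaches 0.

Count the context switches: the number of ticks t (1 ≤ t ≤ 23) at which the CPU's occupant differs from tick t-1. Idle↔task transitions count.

t=0: ready={A} → run A
t=1: ready={A,F} → run A
t=2: ready={A,E,F} → run A
t=3: ready={A,E,F} → run A
t=4: ready={E,F,G} → run F
t=5: ready={E,F,G} → run F
t=6: ready={E,F,G} → run F
t=7: ready={E,F,G} → run F
t=8: ready={E,F,G} → run F
t=9: ready={E,F,G} → run F
t=10: ready={E,G} → run G
t=11: ready={E,G} → run G
t=12: ready={E,G} → run G
t=13: ready={E,G} → run G
t=14: ready={E} → run E
t=15: ready={E} → run E
t=16: ready={E} → run E
t=17: ready={E} → run E
t=18: ready={E} → run E
t=19: ready={E} → run E
t=20: (idle)
t=21: (idle)
t=22: (idle)
t=23: (idle)

context switches = 4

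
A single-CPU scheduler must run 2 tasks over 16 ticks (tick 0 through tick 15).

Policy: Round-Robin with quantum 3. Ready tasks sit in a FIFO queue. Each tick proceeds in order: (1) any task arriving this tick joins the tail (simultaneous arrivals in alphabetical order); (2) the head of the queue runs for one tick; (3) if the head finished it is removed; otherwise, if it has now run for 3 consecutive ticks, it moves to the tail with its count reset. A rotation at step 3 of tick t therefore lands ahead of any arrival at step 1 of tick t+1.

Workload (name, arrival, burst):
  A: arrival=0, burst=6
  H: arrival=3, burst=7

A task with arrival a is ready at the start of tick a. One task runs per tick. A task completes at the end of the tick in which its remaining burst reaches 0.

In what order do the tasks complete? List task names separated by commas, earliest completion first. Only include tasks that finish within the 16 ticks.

completion order = A, H

t=0: queue=[A] q_used=0 → run A
t=1: queue=[A] q_used=1 → run A
t=2: queue=[A] q_used=2 → run A
t=3: queue=[A,H] q_used=0 → run A
t=4: queue=[A,H] q_used=1 → run A
t=5: queue=[A,H] q_used=2 → run A
t=6: queue=[H] q_used=0 → run H
t=7: queue=[H] q_used=1 → run H
t=8: queue=[H] q_used=2 → run H
t=9: queue=[H] q_used=0 → run H
t=10: queue=[H] q_used=1 → run H
t=11: queue=[H] q_used=2 → run H
t=12: queue=[H] q_used=0 → run H
t=13: (idle)
t=14: (idle)
t=15: (idle)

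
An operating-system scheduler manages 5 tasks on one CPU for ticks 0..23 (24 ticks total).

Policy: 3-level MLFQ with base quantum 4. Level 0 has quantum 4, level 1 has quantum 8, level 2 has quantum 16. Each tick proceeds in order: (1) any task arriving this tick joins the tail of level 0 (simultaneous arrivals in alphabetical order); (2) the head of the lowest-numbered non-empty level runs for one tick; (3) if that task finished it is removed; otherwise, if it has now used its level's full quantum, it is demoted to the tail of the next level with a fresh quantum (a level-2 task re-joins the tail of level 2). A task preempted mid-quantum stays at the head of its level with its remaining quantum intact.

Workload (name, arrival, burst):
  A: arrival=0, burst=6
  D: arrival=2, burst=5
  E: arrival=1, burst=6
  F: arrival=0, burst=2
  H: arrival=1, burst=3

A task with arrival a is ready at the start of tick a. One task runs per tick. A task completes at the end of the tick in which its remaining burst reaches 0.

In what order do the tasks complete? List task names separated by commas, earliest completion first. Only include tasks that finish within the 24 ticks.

completion order = F, H, A, E, D

t=0: L0/L1/L2 = AF/-/- → run A
t=1: L0/L1/L2 = AFEH/-/- → run A
t=2: L0/L1/L2 = AFEHD/-/- → run A
t=3: L0/L1/L2 = AFEHD/-/- → run A
t=4: L0/L1/L2 = FEHD/A/- → run F
t=5: L0/L1/L2 = FEHD/A/- → run F
t=6: L0/L1/L2 = EHD/A/- → run E
t=7: L0/L1/L2 = EHD/A/- → run E
t=8: L0/L1/L2 = EHD/A/- → run E
t=9: L0/L1/L2 = EHD/A/- → run E
t=10: L0/L1/L2 = HD/AE/- → run H
t=11: L0/L1/L2 = HD/AE/- → run H
t=12: L0/L1/L2 = HD/AE/- → run H
t=13: L0/L1/L2 = D/AE/- → run D
t=14: L0/L1/L2 = D/AE/- → run D
t=15: L0/L1/L2 = D/AE/- → run D
t=16: L0/L1/L2 = D/AE/- → run D
t=17: L0/L1/L2 = -/AED/- → run A
t=18: L0/L1/L2 = -/AED/- → run A
t=19: L0/L1/L2 = -/ED/- → run E
t=20: L0/L1/L2 = -/ED/- → run E
t=21: L0/L1/L2 = -/D/- → run D
t=22: (idle)
t=23: (idle)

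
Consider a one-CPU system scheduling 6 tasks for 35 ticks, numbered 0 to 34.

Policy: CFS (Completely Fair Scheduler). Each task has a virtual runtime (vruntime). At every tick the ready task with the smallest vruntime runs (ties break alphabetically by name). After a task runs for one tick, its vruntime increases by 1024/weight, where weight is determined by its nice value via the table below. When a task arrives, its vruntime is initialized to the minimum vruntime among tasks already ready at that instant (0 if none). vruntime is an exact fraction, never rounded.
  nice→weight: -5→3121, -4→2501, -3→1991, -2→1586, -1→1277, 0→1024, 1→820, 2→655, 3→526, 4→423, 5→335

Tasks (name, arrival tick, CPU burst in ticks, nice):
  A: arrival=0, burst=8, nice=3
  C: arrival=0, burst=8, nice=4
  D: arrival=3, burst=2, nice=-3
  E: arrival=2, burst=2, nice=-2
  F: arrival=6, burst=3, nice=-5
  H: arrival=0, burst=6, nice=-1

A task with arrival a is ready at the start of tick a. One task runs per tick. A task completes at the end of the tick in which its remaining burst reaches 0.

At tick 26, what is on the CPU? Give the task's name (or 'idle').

t=0: vr[A=0 C=0 H=0] → run A
t=1: vr[A=512/263 C=0 H=0] → run C
t=2: vr[A=512/263 C=1024/423 E=0 H=0] → run E
t=3: vr[A=512/263 C=1024/423 D=0 E=512/793 H=0] → run D
t=4: vr[A=512/263 C=1024/423 D=1024/1991 E=512/793 H=0] → run H
t=5: vr[A=512/263 C=1024/423 D=1024/1991 E=512/793 H=1024/1277] → run D
t=6: vr[A=512/263 C=1024/423 E=512/793 F=512/793 H=1024/1277] → run E
t=7: vr[A=512/263 C=1024/423 F=512/793 H=1024/1277] → run F
t=8: vr[A=512/263 C=1024/423 F=2409984/2474953 H=1024/1277] → run H
t=9: vr[A=512/263 C=1024/423 F=2409984/2474953 H=2048/1277] → run F
t=10: vr[A=512/263 C=1024/423 F=3222016/2474953 H=2048/1277] → run F
t=11: vr[A=512/263 C=1024/423 H=2048/1277] → run H
t=12: vr[A=512/263 C=1024/423 H=3072/1277] → run A
t=13: vr[A=1024/263 C=1024/423 H=3072/1277] → run H
t=14: vr[A=1024/263 C=1024/423 H=4096/1277] → run C
t=15: vr[A=1024/263 C=2048/423 H=4096/1277] → run H
t=16: vr[A=1024/263 C=2048/423 H=5120/1277] → run A
t=17: vr[A=1536/263 C=2048/423 H=5120/1277] → run H
t=18: vr[A=1536/263 C=2048/423] → run C
t=19: vr[A=1536/263 C=1024/141] → run A
t=20: vr[A=2048/263 C=1024/141] → run C
t=21: vr[A=2048/263 C=4096/423] → run A
t=22: vr[A=2560/263 C=4096/423] → run C
t=23: vr[A=2560/263 C=5120/423] → run A
t=24: vr[A=3072/263 C=5120/423] → run A
t=25: vr[A=3584/263 C=5120/423] → run C
t=26: vr[A=3584/263 C=2048/141] → run A
t=27: vr[C=2048/141] → run C
t=28: vr[C=7168/423] → run C
t=29: (idle)
t=30: (idle)
t=31: (idle)
t=32: (idle)
t=33: (idle)
t=34: (idle)

running at tick 26 = A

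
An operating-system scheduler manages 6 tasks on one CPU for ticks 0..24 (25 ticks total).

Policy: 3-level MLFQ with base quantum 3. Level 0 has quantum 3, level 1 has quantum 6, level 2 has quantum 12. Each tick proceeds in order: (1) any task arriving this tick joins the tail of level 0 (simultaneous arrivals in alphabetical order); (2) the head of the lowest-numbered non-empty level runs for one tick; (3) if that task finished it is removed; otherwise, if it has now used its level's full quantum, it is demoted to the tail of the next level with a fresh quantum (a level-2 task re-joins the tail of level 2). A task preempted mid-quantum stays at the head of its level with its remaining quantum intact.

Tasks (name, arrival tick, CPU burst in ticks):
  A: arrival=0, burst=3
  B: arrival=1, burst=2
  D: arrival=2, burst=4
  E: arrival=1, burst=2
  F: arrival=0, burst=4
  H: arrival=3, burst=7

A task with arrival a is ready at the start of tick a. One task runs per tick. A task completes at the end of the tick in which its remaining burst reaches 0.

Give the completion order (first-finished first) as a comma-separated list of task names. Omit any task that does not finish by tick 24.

t=0: L0/L1/L2 = AF/-/- → run A
t=1: L0/L1/L2 = AFBE/-/- → run A
t=2: L0/L1/L2 = AFBED/-/- → run A
t=3: L0/L1/L2 = FBEDH/-/- → run F
t=4: L0/L1/L2 = FBEDH/-/- → run F
t=5: L0/L1/L2 = FBEDH/-/- → run F
t=6: L0/L1/L2 = BEDH/F/- → run B
t=7: L0/L1/L2 = BEDH/F/- → run B
t=8: L0/L1/L2 = EDH/F/- → run E
t=9: L0/L1/L2 = EDH/F/- → run E
t=10: L0/L1/L2 = DH/F/- → run D
t=11: L0/L1/L2 = DH/F/- → run D
t=12: L0/L1/L2 = DH/F/- → run D
t=13: L0/L1/L2 = H/FD/- → run H
t=14: L0/L1/L2 = H/FD/- → run H
t=15: L0/L1/L2 = H/FD/- → run H
t=16: L0/L1/L2 = -/FDH/- → run F
t=17: L0/L1/L2 = -/DH/- → run D
t=18: L0/L1/L2 = -/H/- → run H
t=19: L0/L1/L2 = -/H/- → run H
t=20: L0/L1/L2 = -/H/- → run H
t=21: L0/L1/L2 = -/H/- → run H
t=22: (idle)
t=23: (idle)
t=24: (idle)

completion order = A, B, E, F, D, H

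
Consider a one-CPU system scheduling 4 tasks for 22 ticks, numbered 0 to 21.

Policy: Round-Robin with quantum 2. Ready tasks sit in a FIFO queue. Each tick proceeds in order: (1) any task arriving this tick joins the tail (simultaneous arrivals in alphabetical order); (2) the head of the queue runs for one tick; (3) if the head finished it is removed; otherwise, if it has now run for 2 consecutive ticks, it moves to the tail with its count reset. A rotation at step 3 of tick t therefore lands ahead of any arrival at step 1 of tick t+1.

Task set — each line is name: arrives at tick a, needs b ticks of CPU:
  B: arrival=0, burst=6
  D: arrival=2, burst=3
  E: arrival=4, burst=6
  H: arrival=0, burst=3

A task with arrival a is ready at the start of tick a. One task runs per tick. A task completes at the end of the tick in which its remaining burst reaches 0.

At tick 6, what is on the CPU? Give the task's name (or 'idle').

t=0: queue=[B,H] q_used=0 → run B
t=1: queue=[B,H] q_used=1 → run B
t=2: queue=[H,B,D] q_used=0 → run H
t=3: queue=[H,B,D] q_used=1 → run H
t=4: queue=[B,D,H,E] q_used=0 → run B
t=5: queue=[B,D,H,E] q_used=1 → run B
t=6: queue=[D,H,E,B] q_used=0 → run D
t=7: queue=[D,H,E,B] q_used=1 → run D
t=8: queue=[H,E,B,D] q_used=0 → run H
t=9: queue=[E,B,D] q_used=0 → run E
t=10: queue=[E,B,D] q_used=1 → run E
t=11: queue=[B,D,E] q_used=0 → run B
t=12: queue=[B,D,E] q_used=1 → run B
t=13: queue=[D,E] q_used=0 → run D
t=14: queue=[E] q_used=0 → run E
t=15: queue=[E] q_used=1 → run E
t=16: queue=[E] q_used=0 → run E
t=17: queue=[E] q_used=1 → run E
t=18: (idle)
t=19: (idle)
t=20: (idle)
t=21: (idle)

running at tick 6 = D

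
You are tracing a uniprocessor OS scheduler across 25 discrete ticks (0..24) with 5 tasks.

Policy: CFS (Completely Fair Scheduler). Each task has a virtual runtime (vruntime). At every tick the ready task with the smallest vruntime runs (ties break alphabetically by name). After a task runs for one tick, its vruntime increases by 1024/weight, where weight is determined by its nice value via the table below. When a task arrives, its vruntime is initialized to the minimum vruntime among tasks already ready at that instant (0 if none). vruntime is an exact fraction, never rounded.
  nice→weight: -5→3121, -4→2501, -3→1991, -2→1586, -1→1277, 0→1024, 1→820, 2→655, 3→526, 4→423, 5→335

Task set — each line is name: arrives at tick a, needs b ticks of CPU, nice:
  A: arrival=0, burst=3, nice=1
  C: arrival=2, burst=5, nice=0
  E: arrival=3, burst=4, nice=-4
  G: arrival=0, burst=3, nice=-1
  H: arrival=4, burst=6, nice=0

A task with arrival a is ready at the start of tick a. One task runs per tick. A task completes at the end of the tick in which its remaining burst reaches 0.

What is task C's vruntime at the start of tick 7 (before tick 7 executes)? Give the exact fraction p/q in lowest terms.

t=0: vr[A=0 G=0] → run A
t=1: vr[A=256/205 G=0] → run G
t=2: vr[A=256/205 C=1024/1277 G=1024/1277] → run C
t=3: vr[A=256/205 C=2301/1277 E=1024/1277 G=1024/1277] → run E
t=4: vr[A=256/205 C=2301/1277 E=3868672/3193777 G=1024/1277 H=1024/1277] → run G
t=5: vr[A=256/205 C=2301/1277 E=3868672/3193777 G=2048/1277 H=1024/1277] → run H
t=6: vr[A=256/205 C=2301/1277 E=3868672/3193777 G=2048/1277 H=2301/1277] → run E
t=7: vr[A=256/205 C=2301/1277 E=5176320/3193777 G=2048/1277 H=2301/1277] → run A
t=8: vr[A=512/205 C=2301/1277 E=5176320/3193777 G=2048/1277 H=2301/1277] → run G
t=9: vr[A=512/205 C=2301/1277 E=5176320/3193777 H=2301/1277] → run E
t=10: vr[A=512/205 C=2301/1277 E=6483968/3193777 H=2301/1277] → run C
t=11: vr[A=512/205 C=3578/1277 E=6483968/3193777 H=2301/1277] → run H
t=12: vr[A=512/205 C=3578/1277 E=6483968/3193777 H=3578/1277] → run E
t=13: vr[A=512/205 C=3578/1277 H=3578/1277] → run A
t=14: vr[C=3578/1277 H=3578/1277] → run C
t=15: vr[C=4855/1277 H=3578/1277] → run H
t=16: vr[C=4855/1277 H=4855/1277] → run C
t=17: vr[C=6132/1277 H=4855/1277] → run H
t=18: vr[C=6132/1277 H=6132/1277] → run C
t=19: vr[H=6132/1277] → run H
t=20: vr[H=7409/1277] → run H
t=21: (idle)
t=22: (idle)
t=23: (idle)
t=24: (idle)

vruntime(C, start of tick 7) = 2301/1277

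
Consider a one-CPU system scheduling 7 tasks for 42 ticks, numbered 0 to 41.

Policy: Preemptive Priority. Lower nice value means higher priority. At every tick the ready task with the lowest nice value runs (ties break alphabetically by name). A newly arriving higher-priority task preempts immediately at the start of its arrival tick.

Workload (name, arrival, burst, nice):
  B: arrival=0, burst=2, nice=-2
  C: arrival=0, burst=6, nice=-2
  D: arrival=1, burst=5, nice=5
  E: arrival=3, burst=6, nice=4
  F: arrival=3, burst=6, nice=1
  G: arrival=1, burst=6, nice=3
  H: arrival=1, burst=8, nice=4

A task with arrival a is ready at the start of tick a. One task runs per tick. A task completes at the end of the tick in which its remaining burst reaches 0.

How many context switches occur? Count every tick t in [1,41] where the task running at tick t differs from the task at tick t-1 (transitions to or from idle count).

context switches = 7

t=0: ready={B,C} → run B
t=1: ready={B,C,D,G,H} → run B
t=2: ready={C,D,G,H} → run C
t=3: ready={C,D,E,F,G,H} → run C
t=4: ready={C,D,E,F,G,H} → run C
t=5: ready={C,D,E,F,G,H} → run C
t=6: ready={C,D,E,F,G,H} → run C
t=7: ready={C,D,E,F,G,H} → run C
t=8: ready={D,E,F,G,H} → run F
t=9: ready={D,E,F,G,H} → run F
t=10: ready={D,E,F,G,H} → run F
t=11: ready={D,E,F,G,H} → run F
t=12: ready={D,E,F,G,H} → run F
t=13: ready={D,E,F,G,H} → run F
t=14: ready={D,E,G,H} → run G
t=15: ready={D,E,G,H} → run G
t=16: ready={D,E,G,H} → run G
t=17: ready={D,E,G,H} → run G
t=18: ready={D,E,G,H} → run G
t=19: ready={D,E,G,H} → run G
t=20: ready={D,E,H} → run E
t=21: ready={D,E,H} → run E
t=22: ready={D,E,H} → run E
t=23: ready={D,E,H} → run E
t=24: ready={D,E,H} → run E
t=25: ready={D,E,H} → run E
t=26: ready={D,H} → run H
t=27: ready={D,H} → run H
t=28: ready={D,H} → run H
t=29: ready={D,H} → run H
t=30: ready={D,H} → run H
t=31: ready={D,H} → run H
t=32: ready={D,H} → run H
t=33: ready={D,H} → run H
t=34: ready={D} → run D
t=35: ready={D} → run D
t=36: ready={D} → run D
t=37: ready={D} → run D
t=38: ready={D} → run D
t=39: (idle)
t=40: (idle)
t=41: (idle)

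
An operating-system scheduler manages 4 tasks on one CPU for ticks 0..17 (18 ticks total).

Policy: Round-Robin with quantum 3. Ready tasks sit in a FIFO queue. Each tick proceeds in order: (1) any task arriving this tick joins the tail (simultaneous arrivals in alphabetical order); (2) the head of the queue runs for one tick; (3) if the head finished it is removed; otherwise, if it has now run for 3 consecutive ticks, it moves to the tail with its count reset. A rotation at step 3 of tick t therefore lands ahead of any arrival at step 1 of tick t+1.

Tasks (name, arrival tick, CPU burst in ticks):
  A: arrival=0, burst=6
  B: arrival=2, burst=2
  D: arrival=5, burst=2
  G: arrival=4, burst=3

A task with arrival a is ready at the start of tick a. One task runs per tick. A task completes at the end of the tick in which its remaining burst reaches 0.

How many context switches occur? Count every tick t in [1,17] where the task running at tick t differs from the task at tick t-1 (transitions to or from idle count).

t=0: queue=[A] q_used=0 → run A
t=1: queue=[A] q_used=1 → run A
t=2: queue=[A,B] q_used=2 → run A
t=3: queue=[B,A] q_used=0 → run B
t=4: queue=[B,A,G] q_used=1 → run B
t=5: queue=[A,G,D] q_used=0 → run A
t=6: queue=[A,G,D] q_used=1 → run A
t=7: queue=[A,G,D] q_used=2 → run A
t=8: queue=[G,D] q_used=0 → run G
t=9: queue=[G,D] q_used=1 → run G
t=10: queue=[G,D] q_used=2 → run G
t=11: queue=[D] q_used=0 → run D
t=12: queue=[D] q_used=1 → run D
t=13: (idle)
t=14: (idle)
t=15: (idle)
t=16: (idle)
t=17: (idle)

context switches = 5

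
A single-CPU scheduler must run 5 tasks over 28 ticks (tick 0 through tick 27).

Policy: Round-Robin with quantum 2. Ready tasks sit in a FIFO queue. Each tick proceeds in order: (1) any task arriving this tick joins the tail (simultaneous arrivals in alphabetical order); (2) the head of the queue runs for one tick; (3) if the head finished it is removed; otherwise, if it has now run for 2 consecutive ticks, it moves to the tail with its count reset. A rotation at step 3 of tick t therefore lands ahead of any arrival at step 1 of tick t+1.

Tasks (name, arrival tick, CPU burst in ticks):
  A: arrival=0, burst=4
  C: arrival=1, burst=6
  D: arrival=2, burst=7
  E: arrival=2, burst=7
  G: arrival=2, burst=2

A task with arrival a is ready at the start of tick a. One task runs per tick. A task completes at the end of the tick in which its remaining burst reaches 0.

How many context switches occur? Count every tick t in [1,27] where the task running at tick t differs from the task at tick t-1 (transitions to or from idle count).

context switches = 14

t=0: queue=[A] q_used=0 → run A
t=1: queue=[A,C] q_used=1 → run A
t=2: queue=[C,A,D,E,G] q_used=0 → run C
t=3: queue=[C,A,D,E,G] q_used=1 → run C
t=4: queue=[A,D,E,G,C] q_used=0 → run A
t=5: queue=[A,D,E,G,C] q_used=1 → run A
t=6: queue=[D,E,G,C] q_used=0 → run D
t=7: queue=[D,E,G,C] q_used=1 → run D
t=8: queue=[E,G,C,D] q_used=0 → run E
t=9: queue=[E,G,C,D] q_used=1 → run E
t=10: queue=[G,C,D,E] q_used=0 → run G
t=11: queue=[G,C,D,E] q_used=1 → run G
t=12: queue=[C,D,E] q_used=0 → run C
t=13: queue=[C,D,E] q_used=1 → run C
t=14: queue=[D,E,C] q_used=0 → run D
t=15: queue=[D,E,C] q_used=1 → run D
t=16: queue=[E,C,D] q_used=0 → run E
t=17: queue=[E,C,D] q_used=1 → run E
t=18: queue=[C,D,E] q_used=0 → run C
t=19: queue=[C,D,E] q_used=1 → run C
t=20: queue=[D,E] q_used=0 → run D
t=21: queue=[D,E] q_used=1 → run D
t=22: queue=[E,D] q_used=0 → run E
t=23: queue=[E,D] q_used=1 → run E
t=24: queue=[D,E] q_used=0 → run D
t=25: queue=[E] q_used=0 → run E
t=26: (idle)
t=27: (idle)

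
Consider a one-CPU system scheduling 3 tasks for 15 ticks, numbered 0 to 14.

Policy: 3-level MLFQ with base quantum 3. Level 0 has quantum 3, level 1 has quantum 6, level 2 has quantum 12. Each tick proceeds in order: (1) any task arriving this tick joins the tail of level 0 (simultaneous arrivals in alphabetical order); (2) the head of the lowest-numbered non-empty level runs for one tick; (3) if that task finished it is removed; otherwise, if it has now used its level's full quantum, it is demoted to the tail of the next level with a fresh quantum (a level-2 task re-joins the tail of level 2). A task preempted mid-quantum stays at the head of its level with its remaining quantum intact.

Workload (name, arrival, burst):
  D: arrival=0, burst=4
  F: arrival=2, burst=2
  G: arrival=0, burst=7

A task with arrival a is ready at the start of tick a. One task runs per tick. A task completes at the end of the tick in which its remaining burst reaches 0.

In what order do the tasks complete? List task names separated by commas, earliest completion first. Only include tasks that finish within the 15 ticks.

completion order = F, D, G

t=0: L0/L1/L2 = DG/-/- → run D
t=1: L0/L1/L2 = DG/-/- → run D
t=2: L0/L1/L2 = DGF/-/- → run D
t=3: L0/L1/L2 = GF/D/- → run G
t=4: L0/L1/L2 = GF/D/- → run G
t=5: L0/L1/L2 = GF/D/- → run G
t=6: L0/L1/L2 = F/DG/- → run F
t=7: L0/L1/L2 = F/DG/- → run F
t=8: L0/L1/L2 = -/DG/- → run D
t=9: L0/L1/L2 = -/G/- → run G
t=10: L0/L1/L2 = -/G/- → run G
t=11: L0/L1/L2 = -/G/- → run G
t=12: L0/L1/L2 = -/G/- → run G
t=13: (idle)
t=14: (idle)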